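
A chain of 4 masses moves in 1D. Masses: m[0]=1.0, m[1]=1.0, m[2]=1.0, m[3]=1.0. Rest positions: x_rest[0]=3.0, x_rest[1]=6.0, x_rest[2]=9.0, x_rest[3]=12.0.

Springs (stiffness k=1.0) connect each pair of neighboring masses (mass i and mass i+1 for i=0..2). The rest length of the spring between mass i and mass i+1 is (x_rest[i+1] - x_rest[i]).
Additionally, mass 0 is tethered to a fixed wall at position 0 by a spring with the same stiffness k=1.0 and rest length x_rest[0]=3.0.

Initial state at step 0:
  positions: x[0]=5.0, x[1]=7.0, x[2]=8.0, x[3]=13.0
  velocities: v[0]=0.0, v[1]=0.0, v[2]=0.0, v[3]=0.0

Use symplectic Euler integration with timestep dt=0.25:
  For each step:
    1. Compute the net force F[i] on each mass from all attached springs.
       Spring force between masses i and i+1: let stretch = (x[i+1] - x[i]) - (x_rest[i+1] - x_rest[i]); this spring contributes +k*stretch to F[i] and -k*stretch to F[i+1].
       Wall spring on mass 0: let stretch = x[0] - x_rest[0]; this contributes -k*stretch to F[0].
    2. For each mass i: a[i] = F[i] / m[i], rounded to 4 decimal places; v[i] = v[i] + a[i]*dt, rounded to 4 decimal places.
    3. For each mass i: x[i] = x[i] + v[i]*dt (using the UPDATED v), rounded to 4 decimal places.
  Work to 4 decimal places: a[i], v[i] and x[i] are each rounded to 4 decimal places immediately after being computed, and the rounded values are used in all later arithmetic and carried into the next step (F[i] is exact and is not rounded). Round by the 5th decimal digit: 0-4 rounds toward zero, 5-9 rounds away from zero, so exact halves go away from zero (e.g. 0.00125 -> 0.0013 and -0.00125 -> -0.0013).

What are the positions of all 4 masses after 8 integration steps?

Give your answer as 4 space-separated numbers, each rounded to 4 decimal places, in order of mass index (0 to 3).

Answer: 1.5876 6.1731 10.8570 11.8312

Derivation:
Step 0: x=[5.0000 7.0000 8.0000 13.0000] v=[0.0000 0.0000 0.0000 0.0000]
Step 1: x=[4.8125 6.9375 8.2500 12.8750] v=[-0.7500 -0.2500 1.0000 -0.5000]
Step 2: x=[4.4570 6.8242 8.7070 12.6484] v=[-1.4219 -0.4531 1.8281 -0.9063]
Step 3: x=[3.9709 6.6807 9.2927 12.3630] v=[-1.9444 -0.5742 2.3428 -1.1417]
Step 4: x=[3.4060 6.5310 9.9071 12.0732] v=[-2.2597 -0.5987 2.4574 -1.1593]
Step 5: x=[2.8235 6.3970 10.4458 11.8355] v=[-2.3300 -0.5359 2.1549 -0.9508]
Step 6: x=[2.2879 6.2927 10.8183 11.6985] v=[-2.1425 -0.4171 1.4901 -0.5482]
Step 7: x=[1.8596 6.2210 10.9630 11.6939] v=[-1.7133 -0.2869 0.5788 -0.0183]
Step 8: x=[1.5876 6.1731 10.8570 11.8312] v=[-1.0879 -0.1918 -0.4240 0.5490]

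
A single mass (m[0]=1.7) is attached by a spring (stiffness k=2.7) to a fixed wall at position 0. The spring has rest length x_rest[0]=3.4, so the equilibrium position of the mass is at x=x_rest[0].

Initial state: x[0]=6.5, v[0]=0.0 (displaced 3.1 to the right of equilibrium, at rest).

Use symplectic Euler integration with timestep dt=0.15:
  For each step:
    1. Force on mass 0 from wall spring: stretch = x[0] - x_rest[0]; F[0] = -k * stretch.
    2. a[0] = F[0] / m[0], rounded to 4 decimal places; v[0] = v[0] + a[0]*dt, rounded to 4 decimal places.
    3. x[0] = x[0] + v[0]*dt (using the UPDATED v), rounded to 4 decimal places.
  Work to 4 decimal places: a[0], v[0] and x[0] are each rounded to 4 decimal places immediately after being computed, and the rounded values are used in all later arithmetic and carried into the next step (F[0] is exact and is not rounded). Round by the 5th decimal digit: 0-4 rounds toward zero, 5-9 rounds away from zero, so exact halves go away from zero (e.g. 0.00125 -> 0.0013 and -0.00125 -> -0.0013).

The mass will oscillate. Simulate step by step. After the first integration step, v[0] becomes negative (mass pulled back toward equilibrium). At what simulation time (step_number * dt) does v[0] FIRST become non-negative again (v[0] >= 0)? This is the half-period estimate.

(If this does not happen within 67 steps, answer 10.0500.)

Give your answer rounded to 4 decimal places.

Step 0: x=[6.5000] v=[0.0000]
Step 1: x=[6.3892] v=[-0.7385]
Step 2: x=[6.1716] v=[-1.4506]
Step 3: x=[5.8550] v=[-2.1109]
Step 4: x=[5.4506] v=[-2.6958]
Step 5: x=[4.9730] v=[-3.1843]
Step 6: x=[4.4392] v=[-3.5590]
Step 7: x=[3.8682] v=[-3.8066]
Step 8: x=[3.2805] v=[-3.9181]
Step 9: x=[2.6971] v=[-3.8896]
Step 10: x=[2.1388] v=[-3.7221]
Step 11: x=[1.6256] v=[-3.4216]
Step 12: x=[1.1758] v=[-2.9989]
Step 13: x=[0.8055] v=[-2.4690]
Step 14: x=[0.5279] v=[-1.8509]
Step 15: x=[0.3529] v=[-1.1667]
Step 16: x=[0.2868] v=[-0.4408]
Step 17: x=[0.3319] v=[0.3009]
First v>=0 after going negative at step 17, time=2.5500

Answer: 2.5500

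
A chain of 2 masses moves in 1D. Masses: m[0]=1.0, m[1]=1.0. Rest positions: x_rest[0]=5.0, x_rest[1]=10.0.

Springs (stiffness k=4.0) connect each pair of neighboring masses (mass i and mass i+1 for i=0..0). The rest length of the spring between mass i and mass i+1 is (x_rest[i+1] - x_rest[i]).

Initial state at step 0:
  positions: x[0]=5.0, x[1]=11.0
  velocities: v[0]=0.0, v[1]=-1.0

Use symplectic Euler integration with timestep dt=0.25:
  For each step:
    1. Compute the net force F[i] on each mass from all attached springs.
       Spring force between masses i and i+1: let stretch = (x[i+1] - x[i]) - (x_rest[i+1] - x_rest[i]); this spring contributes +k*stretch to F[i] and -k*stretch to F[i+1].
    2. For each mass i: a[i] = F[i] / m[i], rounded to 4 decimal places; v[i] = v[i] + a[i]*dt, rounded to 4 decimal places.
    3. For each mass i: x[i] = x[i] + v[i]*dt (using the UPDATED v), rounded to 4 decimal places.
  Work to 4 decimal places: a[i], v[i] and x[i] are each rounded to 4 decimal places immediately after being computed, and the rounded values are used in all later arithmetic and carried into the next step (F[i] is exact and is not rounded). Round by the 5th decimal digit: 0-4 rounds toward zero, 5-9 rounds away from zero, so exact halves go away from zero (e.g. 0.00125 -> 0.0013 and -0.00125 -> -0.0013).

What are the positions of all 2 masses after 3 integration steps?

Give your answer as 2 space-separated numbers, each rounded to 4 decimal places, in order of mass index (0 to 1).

Step 0: x=[5.0000 11.0000] v=[0.0000 -1.0000]
Step 1: x=[5.2500 10.5000] v=[1.0000 -2.0000]
Step 2: x=[5.5625 9.9375] v=[1.2500 -2.2500]
Step 3: x=[5.7188 9.5313] v=[0.6250 -1.6250]

Answer: 5.7188 9.5313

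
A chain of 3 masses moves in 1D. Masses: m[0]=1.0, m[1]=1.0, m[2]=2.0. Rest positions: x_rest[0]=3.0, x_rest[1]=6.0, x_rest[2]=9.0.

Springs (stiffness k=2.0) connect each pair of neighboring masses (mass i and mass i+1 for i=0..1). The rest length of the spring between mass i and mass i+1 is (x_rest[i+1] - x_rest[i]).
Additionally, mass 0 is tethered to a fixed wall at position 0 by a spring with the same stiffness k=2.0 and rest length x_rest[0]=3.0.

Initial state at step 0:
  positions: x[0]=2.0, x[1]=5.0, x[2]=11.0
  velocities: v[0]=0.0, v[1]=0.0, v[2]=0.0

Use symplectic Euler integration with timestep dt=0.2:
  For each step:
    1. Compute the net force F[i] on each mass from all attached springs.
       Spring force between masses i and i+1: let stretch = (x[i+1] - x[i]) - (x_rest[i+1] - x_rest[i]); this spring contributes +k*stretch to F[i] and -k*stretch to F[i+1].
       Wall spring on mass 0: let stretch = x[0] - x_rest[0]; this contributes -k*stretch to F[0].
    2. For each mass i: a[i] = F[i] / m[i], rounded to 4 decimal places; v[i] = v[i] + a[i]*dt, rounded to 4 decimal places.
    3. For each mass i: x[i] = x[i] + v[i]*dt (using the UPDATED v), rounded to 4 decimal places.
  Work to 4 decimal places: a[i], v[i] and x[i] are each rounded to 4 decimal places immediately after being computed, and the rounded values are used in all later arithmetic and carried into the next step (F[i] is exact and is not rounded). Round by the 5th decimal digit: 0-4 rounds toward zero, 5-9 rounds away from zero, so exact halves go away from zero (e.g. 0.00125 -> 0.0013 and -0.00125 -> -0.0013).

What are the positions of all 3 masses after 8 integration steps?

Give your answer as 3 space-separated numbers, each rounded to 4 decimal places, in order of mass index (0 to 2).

Step 0: x=[2.0000 5.0000 11.0000] v=[0.0000 0.0000 0.0000]
Step 1: x=[2.0800 5.2400 10.8800] v=[0.4000 1.2000 -0.6000]
Step 2: x=[2.2464 5.6784 10.6544] v=[0.8320 2.1920 -1.1280]
Step 3: x=[2.5076 6.2403 10.3498] v=[1.3062 2.8096 -1.5232]
Step 4: x=[2.8668 6.8324 10.0008] v=[1.7962 2.9603 -1.7451]
Step 5: x=[3.3139 7.3607 9.6450] v=[2.2357 2.6414 -1.7788]
Step 6: x=[3.8197 7.7480 9.3179] v=[2.5289 1.9364 -1.6357]
Step 7: x=[4.3342 7.9466 9.0480] v=[2.5723 0.9930 -1.3497]
Step 8: x=[4.7909 7.9443 8.8540] v=[2.2836 -0.0114 -0.9700]

Answer: 4.7909 7.9443 8.8540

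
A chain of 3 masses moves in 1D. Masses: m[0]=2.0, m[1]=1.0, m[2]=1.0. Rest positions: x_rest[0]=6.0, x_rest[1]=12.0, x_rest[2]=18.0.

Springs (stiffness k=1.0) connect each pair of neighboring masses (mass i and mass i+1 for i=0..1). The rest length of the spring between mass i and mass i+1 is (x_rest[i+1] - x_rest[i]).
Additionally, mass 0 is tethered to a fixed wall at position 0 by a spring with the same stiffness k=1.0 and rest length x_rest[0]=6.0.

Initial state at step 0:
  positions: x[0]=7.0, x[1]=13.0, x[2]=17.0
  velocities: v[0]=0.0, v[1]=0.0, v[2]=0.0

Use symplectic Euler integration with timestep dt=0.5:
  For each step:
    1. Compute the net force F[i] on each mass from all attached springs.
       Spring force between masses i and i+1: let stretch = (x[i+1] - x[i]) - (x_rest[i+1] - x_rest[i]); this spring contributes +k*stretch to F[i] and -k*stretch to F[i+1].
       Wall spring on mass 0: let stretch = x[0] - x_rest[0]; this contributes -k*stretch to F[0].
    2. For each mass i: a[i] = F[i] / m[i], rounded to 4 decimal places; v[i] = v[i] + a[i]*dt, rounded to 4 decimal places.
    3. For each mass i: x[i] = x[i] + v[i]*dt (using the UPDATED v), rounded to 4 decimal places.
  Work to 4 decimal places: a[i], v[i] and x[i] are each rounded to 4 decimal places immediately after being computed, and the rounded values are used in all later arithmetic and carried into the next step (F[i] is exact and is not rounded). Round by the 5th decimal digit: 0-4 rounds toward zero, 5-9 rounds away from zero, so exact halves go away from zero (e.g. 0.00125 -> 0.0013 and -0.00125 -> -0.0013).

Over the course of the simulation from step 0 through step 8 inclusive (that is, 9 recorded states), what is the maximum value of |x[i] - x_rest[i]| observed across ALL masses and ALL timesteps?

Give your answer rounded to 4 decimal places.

Answer: 1.1915

Derivation:
Step 0: x=[7.0000 13.0000 17.0000] v=[0.0000 0.0000 0.0000]
Step 1: x=[6.8750 12.5000 17.5000] v=[-0.2500 -1.0000 1.0000]
Step 2: x=[6.5938 11.8438 18.2500] v=[-0.5625 -1.3125 1.5000]
Step 3: x=[6.1446 11.4766 18.8985] v=[-0.8985 -0.7344 1.2969]
Step 4: x=[5.5938 11.6319 19.1915] v=[-1.1017 0.3106 0.5860]
Step 5: x=[5.0985 12.1676 19.0946] v=[-0.9906 1.0714 -0.1938]
Step 6: x=[4.8495 12.6678 18.7660] v=[-0.4980 1.0004 -0.6573]
Step 7: x=[4.9716 12.7380 18.4128] v=[0.2442 0.1404 -0.7064]
Step 8: x=[5.4431 12.2853 18.1409] v=[0.9429 -0.9054 -0.5438]
Max displacement = 1.1915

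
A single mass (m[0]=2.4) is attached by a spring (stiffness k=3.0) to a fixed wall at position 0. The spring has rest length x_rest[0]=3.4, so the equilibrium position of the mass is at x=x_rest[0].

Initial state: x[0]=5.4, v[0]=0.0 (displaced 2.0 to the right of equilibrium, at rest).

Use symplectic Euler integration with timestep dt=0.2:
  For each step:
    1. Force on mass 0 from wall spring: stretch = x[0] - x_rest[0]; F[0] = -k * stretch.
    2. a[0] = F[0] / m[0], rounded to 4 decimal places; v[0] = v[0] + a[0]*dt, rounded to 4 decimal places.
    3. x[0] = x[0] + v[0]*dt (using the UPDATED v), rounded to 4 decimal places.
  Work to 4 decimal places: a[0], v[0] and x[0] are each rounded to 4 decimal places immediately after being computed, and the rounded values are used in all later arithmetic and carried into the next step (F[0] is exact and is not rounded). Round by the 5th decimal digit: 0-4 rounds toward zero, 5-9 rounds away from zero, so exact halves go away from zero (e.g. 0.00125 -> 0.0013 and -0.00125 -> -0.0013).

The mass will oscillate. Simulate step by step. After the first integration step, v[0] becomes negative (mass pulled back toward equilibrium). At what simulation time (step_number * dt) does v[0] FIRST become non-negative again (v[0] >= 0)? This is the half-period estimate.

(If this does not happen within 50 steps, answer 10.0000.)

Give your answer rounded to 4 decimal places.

Answer: 3.0000

Derivation:
Step 0: x=[5.4000] v=[0.0000]
Step 1: x=[5.3000] v=[-0.5000]
Step 2: x=[5.1050] v=[-0.9750]
Step 3: x=[4.8247] v=[-1.4013]
Step 4: x=[4.4732] v=[-1.7575]
Step 5: x=[4.0680] v=[-2.0258]
Step 6: x=[3.6294] v=[-2.1928]
Step 7: x=[3.1794] v=[-2.2502]
Step 8: x=[2.7404] v=[-2.1950]
Step 9: x=[2.3344] v=[-2.0301]
Step 10: x=[1.9817] v=[-1.7637]
Step 11: x=[1.6999] v=[-1.4091]
Step 12: x=[1.5031] v=[-0.9841]
Step 13: x=[1.4011] v=[-0.5099]
Step 14: x=[1.3991] v=[-0.0102]
Step 15: x=[1.4971] v=[0.4900]
First v>=0 after going negative at step 15, time=3.0000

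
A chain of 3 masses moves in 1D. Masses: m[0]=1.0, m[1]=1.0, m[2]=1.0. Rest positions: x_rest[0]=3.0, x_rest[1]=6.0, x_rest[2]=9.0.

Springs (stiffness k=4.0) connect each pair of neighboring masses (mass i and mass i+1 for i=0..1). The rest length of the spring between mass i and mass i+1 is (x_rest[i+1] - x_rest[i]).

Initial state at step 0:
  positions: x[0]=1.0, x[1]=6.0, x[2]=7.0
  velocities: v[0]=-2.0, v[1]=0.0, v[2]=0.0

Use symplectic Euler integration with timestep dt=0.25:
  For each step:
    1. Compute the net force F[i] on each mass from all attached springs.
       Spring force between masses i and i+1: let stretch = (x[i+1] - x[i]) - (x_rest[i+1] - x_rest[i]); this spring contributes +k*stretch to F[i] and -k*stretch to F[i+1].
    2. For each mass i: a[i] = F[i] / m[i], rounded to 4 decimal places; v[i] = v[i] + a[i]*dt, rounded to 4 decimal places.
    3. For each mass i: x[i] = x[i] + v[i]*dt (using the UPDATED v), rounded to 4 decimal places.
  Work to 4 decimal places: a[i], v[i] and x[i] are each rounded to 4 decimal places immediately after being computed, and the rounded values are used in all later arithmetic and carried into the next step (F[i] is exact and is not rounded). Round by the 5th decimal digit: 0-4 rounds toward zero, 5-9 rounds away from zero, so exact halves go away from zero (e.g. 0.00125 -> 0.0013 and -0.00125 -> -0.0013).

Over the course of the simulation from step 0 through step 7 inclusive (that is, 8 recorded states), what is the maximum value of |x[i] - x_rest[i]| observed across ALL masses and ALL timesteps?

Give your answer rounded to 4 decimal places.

Step 0: x=[1.0000 6.0000 7.0000] v=[-2.0000 0.0000 0.0000]
Step 1: x=[1.0000 5.0000 7.5000] v=[0.0000 -4.0000 2.0000]
Step 2: x=[1.2500 3.6250 8.1250] v=[1.0000 -5.5000 2.5000]
Step 3: x=[1.3438 2.7813 8.3750] v=[0.3750 -3.3750 1.0000]
Step 4: x=[1.0469 2.9766 7.9766] v=[-1.1875 0.7812 -1.5937]
Step 5: x=[0.4825 3.9395 7.0782] v=[-2.2578 3.8515 -3.5937]
Step 6: x=[0.0323 4.8228 6.1451] v=[-1.8008 3.5332 -3.7324]
Step 7: x=[0.0297 4.8391 5.6314] v=[-0.0103 0.0650 -2.0547]
Max displacement = 3.3686

Answer: 3.3686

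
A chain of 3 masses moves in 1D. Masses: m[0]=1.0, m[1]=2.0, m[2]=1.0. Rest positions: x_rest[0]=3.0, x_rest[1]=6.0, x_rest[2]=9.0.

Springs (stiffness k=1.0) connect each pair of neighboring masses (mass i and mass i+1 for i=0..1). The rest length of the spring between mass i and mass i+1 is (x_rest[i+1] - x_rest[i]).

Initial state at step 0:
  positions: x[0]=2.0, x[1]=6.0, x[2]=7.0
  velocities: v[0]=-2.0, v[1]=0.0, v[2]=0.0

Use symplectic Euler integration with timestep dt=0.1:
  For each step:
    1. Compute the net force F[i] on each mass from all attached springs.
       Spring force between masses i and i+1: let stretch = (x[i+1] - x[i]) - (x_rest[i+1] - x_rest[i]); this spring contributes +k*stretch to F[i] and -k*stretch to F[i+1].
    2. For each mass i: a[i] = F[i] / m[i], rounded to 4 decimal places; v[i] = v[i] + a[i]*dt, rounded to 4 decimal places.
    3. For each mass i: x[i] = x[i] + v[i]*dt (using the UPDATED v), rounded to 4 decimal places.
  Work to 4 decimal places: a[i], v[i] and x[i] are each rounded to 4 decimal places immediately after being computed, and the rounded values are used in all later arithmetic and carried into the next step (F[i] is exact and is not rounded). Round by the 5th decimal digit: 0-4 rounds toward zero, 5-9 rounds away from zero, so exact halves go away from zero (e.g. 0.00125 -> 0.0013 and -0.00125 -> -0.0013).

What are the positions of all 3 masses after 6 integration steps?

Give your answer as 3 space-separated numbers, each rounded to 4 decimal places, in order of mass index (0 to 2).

Step 0: x=[2.0000 6.0000 7.0000] v=[-2.0000 0.0000 0.0000]
Step 1: x=[1.8100 5.9850 7.0200] v=[-1.9000 -0.1500 0.2000]
Step 2: x=[1.6318 5.9543 7.0597] v=[-1.7825 -0.3070 0.3965]
Step 3: x=[1.4668 5.9075 7.1183] v=[-1.6503 -0.4679 0.5860]
Step 4: x=[1.3162 5.8446 7.1948] v=[-1.5062 -0.6294 0.7649]
Step 5: x=[1.1809 5.7658 7.2878] v=[-1.3534 -0.7883 0.9299]
Step 6: x=[1.0614 5.6717 7.3956] v=[-1.1949 -0.9415 1.0777]

Answer: 1.0614 5.6717 7.3956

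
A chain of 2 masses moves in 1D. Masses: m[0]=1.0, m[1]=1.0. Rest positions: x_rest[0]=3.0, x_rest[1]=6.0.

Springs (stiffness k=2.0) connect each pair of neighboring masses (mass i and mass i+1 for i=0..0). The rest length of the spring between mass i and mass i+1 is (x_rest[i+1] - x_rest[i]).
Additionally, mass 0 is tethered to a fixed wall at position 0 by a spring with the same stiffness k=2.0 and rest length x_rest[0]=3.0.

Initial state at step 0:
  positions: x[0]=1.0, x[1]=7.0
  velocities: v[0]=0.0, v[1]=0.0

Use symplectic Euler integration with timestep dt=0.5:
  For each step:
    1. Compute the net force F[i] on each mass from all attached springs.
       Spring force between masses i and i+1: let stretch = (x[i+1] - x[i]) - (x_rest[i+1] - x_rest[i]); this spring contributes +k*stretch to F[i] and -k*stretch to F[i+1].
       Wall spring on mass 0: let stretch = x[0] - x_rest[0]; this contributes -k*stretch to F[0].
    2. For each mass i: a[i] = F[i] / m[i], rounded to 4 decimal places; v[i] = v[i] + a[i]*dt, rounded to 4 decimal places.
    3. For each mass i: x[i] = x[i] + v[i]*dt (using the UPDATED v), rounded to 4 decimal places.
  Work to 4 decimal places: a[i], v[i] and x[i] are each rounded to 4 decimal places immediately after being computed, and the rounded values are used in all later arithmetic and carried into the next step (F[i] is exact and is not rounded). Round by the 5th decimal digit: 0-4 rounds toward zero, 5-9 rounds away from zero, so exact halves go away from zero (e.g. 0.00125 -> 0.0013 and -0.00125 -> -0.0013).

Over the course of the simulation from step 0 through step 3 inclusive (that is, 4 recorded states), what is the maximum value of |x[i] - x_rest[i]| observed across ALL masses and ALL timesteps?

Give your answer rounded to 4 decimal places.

Answer: 2.2500

Derivation:
Step 0: x=[1.0000 7.0000] v=[0.0000 0.0000]
Step 1: x=[3.5000 5.5000] v=[5.0000 -3.0000]
Step 2: x=[5.2500 4.5000] v=[3.5000 -2.0000]
Step 3: x=[4.0000 5.3750] v=[-2.5000 1.7500]
Max displacement = 2.2500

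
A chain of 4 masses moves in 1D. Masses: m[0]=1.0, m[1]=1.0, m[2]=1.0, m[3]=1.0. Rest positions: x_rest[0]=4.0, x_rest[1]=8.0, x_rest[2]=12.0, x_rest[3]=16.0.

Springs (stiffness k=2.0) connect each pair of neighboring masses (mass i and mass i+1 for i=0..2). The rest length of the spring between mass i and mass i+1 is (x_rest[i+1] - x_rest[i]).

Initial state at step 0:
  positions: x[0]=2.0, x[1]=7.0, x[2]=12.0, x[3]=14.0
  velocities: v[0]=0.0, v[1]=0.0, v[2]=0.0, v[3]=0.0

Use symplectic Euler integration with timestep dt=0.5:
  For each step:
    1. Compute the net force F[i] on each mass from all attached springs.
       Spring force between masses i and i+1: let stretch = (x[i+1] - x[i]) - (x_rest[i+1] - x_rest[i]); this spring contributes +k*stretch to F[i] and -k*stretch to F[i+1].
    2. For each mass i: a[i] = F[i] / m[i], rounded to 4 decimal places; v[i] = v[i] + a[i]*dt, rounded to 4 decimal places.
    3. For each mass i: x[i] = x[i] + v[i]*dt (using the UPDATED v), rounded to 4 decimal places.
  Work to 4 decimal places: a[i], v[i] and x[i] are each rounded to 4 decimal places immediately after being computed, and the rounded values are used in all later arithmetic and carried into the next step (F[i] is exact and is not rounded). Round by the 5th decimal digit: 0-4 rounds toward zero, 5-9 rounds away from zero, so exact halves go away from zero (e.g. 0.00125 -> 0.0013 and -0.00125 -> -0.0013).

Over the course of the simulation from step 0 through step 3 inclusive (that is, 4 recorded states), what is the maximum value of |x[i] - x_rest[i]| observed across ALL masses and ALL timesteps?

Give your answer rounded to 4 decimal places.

Step 0: x=[2.0000 7.0000 12.0000 14.0000] v=[0.0000 0.0000 0.0000 0.0000]
Step 1: x=[2.5000 7.0000 10.5000 15.0000] v=[1.0000 0.0000 -3.0000 2.0000]
Step 2: x=[3.2500 6.5000 9.5000 15.7500] v=[1.5000 -1.0000 -2.0000 1.5000]
Step 3: x=[3.6250 5.8750 10.1250 15.3750] v=[0.7500 -1.2500 1.2500 -0.7500]
Max displacement = 2.5000

Answer: 2.5000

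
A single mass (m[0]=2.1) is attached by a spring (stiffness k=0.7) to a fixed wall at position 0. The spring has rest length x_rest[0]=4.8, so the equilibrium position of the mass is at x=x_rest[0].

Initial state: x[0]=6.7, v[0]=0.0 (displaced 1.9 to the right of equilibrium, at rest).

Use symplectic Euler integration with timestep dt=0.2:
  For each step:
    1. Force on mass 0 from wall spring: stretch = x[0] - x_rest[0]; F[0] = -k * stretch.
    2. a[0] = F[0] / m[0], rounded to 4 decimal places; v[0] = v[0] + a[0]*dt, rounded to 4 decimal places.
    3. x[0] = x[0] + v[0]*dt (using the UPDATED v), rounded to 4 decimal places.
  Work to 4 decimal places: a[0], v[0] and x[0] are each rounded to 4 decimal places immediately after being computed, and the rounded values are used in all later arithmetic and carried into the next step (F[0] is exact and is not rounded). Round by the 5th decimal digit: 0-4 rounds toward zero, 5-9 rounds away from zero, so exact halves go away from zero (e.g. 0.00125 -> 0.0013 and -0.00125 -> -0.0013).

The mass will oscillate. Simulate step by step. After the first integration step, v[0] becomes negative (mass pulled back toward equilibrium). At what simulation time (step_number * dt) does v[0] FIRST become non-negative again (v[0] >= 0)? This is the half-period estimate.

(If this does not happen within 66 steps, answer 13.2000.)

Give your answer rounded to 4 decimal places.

Answer: 5.6000

Derivation:
Step 0: x=[6.7000] v=[0.0000]
Step 1: x=[6.6747] v=[-0.1267]
Step 2: x=[6.6244] v=[-0.2517]
Step 3: x=[6.5497] v=[-0.3733]
Step 4: x=[6.4517] v=[-0.4899]
Step 5: x=[6.3317] v=[-0.6000]
Step 6: x=[6.1913] v=[-0.7021]
Step 7: x=[6.0323] v=[-0.7949]
Step 8: x=[5.8569] v=[-0.8771]
Step 9: x=[5.6674] v=[-0.9476]
Step 10: x=[5.4663] v=[-1.0054]
Step 11: x=[5.2563] v=[-1.0498]
Step 12: x=[5.0403] v=[-1.0802]
Step 13: x=[4.8211] v=[-1.0962]
Step 14: x=[4.6016] v=[-1.0976]
Step 15: x=[4.3847] v=[-1.0844]
Step 16: x=[4.1734] v=[-1.0567]
Step 17: x=[3.9704] v=[-1.0149]
Step 18: x=[3.7785] v=[-0.9596]
Step 19: x=[3.6002] v=[-0.8915]
Step 20: x=[3.4379] v=[-0.8115]
Step 21: x=[3.2938] v=[-0.7207]
Step 22: x=[3.1697] v=[-0.6203]
Step 23: x=[3.0674] v=[-0.5116]
Step 24: x=[2.9882] v=[-0.3961]
Step 25: x=[2.9331] v=[-0.2753]
Step 26: x=[2.9029] v=[-0.1508]
Step 27: x=[2.8980] v=[-0.0243]
Step 28: x=[2.9185] v=[0.1025]
First v>=0 after going negative at step 28, time=5.6000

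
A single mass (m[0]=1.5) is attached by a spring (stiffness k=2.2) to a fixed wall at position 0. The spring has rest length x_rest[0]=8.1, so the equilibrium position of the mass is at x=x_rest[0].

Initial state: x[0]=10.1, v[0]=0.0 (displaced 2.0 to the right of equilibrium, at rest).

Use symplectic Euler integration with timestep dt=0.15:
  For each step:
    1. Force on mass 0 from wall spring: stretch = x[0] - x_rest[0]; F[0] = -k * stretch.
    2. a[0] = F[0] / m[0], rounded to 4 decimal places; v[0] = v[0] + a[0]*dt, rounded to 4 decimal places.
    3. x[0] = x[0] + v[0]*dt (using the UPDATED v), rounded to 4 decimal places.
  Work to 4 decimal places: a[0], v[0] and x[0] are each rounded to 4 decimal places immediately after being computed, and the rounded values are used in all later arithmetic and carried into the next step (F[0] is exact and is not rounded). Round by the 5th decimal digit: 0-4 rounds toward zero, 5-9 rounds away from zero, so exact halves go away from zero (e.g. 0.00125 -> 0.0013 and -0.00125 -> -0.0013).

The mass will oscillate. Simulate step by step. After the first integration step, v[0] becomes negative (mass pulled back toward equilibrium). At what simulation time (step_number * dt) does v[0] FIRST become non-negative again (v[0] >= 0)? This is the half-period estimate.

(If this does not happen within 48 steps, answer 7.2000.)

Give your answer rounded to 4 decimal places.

Answer: 2.7000

Derivation:
Step 0: x=[10.1000] v=[0.0000]
Step 1: x=[10.0340] v=[-0.4400]
Step 2: x=[9.9042] v=[-0.8655]
Step 3: x=[9.7148] v=[-1.2624]
Step 4: x=[9.4721] v=[-1.6177]
Step 5: x=[9.1842] v=[-1.9196]
Step 6: x=[8.8605] v=[-2.1581]
Step 7: x=[8.5117] v=[-2.3254]
Step 8: x=[8.1493] v=[-2.4160]
Step 9: x=[7.7853] v=[-2.4268]
Step 10: x=[7.4317] v=[-2.3576]
Step 11: x=[7.1001] v=[-2.2106]
Step 12: x=[6.8015] v=[-1.9906]
Step 13: x=[6.5458] v=[-1.7049]
Step 14: x=[6.3414] v=[-1.3630]
Step 15: x=[6.1950] v=[-0.9761]
Step 16: x=[6.1115] v=[-0.5570]
Step 17: x=[6.0936] v=[-0.1195]
Step 18: x=[6.1419] v=[0.3219]
First v>=0 after going negative at step 18, time=2.7000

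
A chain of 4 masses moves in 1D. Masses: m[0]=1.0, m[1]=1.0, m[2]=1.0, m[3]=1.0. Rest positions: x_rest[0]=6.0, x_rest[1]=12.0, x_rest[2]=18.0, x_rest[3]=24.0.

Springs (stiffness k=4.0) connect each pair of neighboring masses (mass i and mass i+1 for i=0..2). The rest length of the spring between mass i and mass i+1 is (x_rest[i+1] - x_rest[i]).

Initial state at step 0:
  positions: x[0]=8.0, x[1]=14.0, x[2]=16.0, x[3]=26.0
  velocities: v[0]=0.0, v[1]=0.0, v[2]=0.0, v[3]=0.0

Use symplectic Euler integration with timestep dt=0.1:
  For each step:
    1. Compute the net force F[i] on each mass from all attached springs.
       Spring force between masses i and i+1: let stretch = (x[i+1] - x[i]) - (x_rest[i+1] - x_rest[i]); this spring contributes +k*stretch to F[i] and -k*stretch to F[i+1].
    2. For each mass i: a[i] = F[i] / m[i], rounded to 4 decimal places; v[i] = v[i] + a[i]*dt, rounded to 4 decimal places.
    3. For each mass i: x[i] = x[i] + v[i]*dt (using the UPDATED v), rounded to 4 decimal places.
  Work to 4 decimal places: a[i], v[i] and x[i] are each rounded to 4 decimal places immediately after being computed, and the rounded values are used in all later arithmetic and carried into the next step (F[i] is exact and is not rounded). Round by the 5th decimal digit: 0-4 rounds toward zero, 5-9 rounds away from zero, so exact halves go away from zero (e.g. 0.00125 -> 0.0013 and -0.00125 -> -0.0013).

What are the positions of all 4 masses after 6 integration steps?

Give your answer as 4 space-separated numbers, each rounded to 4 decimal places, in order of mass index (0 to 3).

Answer: 7.6507 12.1335 20.4129 23.8030

Derivation:
Step 0: x=[8.0000 14.0000 16.0000 26.0000] v=[0.0000 0.0000 0.0000 0.0000]
Step 1: x=[8.0000 13.8400 16.3200 25.8400] v=[0.0000 -1.6000 3.2000 -1.6000]
Step 2: x=[7.9936 13.5456 16.9216 25.5392] v=[-0.0640 -2.9440 6.0160 -3.0080]
Step 3: x=[7.9693 13.1642 17.7329 25.1337] v=[-0.2432 -3.8144 8.1126 -4.0550]
Step 4: x=[7.9128 12.7577 18.6574 24.6722] v=[-0.5652 -4.0649 9.2454 -4.6153]
Step 5: x=[7.8101 12.3934 19.5865 24.2101] v=[-1.0272 -3.6430 9.2914 -4.6212]
Step 6: x=[7.6507 12.1335 20.4129 23.8030] v=[-1.5939 -2.5991 8.2636 -4.0706]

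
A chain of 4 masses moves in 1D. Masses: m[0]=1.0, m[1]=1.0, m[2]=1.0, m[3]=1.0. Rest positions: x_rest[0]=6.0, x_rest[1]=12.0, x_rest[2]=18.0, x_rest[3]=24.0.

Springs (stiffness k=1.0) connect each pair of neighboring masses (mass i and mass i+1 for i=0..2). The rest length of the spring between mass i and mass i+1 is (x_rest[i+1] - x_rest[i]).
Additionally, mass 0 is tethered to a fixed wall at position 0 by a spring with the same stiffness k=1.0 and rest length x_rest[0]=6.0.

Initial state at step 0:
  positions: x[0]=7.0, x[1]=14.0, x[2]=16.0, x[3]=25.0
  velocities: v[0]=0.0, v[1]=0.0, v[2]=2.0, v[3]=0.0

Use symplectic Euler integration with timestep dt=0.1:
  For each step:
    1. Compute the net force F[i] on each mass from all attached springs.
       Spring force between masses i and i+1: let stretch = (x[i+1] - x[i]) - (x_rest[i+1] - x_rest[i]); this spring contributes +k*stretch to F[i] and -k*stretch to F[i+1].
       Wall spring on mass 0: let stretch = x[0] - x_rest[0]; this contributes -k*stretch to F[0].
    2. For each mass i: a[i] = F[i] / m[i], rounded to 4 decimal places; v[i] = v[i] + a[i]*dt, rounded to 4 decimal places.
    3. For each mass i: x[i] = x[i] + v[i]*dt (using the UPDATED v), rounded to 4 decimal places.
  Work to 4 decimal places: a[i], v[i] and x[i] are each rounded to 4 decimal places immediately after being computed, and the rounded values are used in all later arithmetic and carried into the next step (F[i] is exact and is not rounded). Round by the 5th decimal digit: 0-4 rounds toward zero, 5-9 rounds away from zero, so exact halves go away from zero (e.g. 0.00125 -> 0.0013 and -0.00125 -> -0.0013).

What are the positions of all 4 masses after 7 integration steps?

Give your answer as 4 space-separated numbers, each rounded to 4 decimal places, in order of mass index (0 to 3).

Step 0: x=[7.0000 14.0000 16.0000 25.0000] v=[0.0000 0.0000 2.0000 0.0000]
Step 1: x=[7.0000 13.9500 16.2700 24.9700] v=[0.0000 -0.5000 2.7000 -0.3000]
Step 2: x=[6.9995 13.8537 16.6038 24.9130] v=[-0.0050 -0.9630 3.3380 -0.5700]
Step 3: x=[6.9976 13.7164 16.9932 24.8329] v=[-0.0195 -1.3734 3.8939 -0.8009]
Step 4: x=[6.9929 13.5446 17.4282 24.7344] v=[-0.0474 -1.7176 4.3502 -0.9849]
Step 5: x=[6.9838 13.3462 17.8975 24.6229] v=[-0.0915 -1.9844 4.6925 -1.1155]
Step 6: x=[6.9684 13.1297 18.3885 24.5041] v=[-0.1536 -2.1655 4.9099 -1.1880]
Step 7: x=[6.9450 12.9041 18.8881 24.3841] v=[-0.2343 -2.2558 4.9956 -1.1996]

Answer: 6.9450 12.9041 18.8881 24.3841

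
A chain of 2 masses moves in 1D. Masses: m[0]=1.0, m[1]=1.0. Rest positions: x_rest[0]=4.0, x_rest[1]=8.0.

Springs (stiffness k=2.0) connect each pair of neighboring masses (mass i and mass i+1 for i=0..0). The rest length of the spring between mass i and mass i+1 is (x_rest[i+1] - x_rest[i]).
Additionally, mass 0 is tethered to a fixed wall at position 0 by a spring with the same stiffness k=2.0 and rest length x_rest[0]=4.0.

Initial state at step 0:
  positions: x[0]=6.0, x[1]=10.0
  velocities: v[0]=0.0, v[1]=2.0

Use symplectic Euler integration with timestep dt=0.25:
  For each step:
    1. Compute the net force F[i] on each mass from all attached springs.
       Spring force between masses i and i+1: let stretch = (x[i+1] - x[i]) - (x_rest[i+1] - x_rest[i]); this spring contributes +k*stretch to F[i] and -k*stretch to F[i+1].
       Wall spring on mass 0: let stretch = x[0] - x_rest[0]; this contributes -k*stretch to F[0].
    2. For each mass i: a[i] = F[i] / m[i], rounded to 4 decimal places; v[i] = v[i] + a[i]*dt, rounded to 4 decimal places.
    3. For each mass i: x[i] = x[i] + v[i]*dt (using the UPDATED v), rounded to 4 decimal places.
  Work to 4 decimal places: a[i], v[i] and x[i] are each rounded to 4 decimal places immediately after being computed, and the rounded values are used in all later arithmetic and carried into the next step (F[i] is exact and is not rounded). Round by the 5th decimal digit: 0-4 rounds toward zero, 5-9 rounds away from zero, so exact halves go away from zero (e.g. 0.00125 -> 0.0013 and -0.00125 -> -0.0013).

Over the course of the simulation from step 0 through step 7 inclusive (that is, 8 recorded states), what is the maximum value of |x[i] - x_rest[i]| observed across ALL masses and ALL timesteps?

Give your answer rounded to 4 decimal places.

Step 0: x=[6.0000 10.0000] v=[0.0000 2.0000]
Step 1: x=[5.7500 10.5000] v=[-1.0000 2.0000]
Step 2: x=[5.3750 10.9063] v=[-1.5000 1.6250]
Step 3: x=[5.0195 11.1212] v=[-1.4219 0.8594]
Step 4: x=[4.7993 11.0733] v=[-0.8808 -0.1915]
Step 5: x=[4.7634 10.7412] v=[-0.1435 -1.3285]
Step 6: x=[4.8793 10.1619] v=[0.4637 -2.3174]
Step 7: x=[5.0457 9.4222] v=[0.6654 -2.9587]
Max displacement = 3.1212

Answer: 3.1212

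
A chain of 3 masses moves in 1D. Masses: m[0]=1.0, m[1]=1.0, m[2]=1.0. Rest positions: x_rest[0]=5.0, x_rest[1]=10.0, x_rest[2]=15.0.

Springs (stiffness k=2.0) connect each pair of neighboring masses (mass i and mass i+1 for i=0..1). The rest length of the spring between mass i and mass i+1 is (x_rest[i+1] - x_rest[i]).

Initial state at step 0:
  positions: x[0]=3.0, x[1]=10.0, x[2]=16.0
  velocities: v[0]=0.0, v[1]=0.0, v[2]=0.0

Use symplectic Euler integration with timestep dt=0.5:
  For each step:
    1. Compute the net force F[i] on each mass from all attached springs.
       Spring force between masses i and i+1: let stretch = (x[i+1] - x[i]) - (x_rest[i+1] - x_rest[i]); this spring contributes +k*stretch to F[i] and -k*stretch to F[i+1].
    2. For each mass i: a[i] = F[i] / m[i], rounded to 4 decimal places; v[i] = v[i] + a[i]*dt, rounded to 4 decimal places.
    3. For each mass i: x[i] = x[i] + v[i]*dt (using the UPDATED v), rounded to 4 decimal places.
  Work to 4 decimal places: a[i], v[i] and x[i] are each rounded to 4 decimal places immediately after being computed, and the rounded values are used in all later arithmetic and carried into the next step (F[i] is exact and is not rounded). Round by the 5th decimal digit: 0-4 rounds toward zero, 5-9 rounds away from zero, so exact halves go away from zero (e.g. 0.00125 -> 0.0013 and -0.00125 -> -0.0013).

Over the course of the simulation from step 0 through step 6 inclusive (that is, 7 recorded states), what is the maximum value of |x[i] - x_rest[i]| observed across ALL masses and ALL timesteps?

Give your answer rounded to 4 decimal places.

Step 0: x=[3.0000 10.0000 16.0000] v=[0.0000 0.0000 0.0000]
Step 1: x=[4.0000 9.5000 15.5000] v=[2.0000 -1.0000 -1.0000]
Step 2: x=[5.2500 9.2500 14.5000] v=[2.5000 -0.5000 -2.0000]
Step 3: x=[6.0000 9.6250 13.3750] v=[1.5000 0.7500 -2.2500]
Step 4: x=[6.0625 10.0625 12.8750] v=[0.1250 0.8750 -1.0000]
Step 5: x=[5.6250 9.9063 13.4688] v=[-0.8750 -0.3125 1.1875]
Step 6: x=[4.8282 9.3907 14.7813] v=[-1.5937 -1.0313 2.6250]
Max displacement = 2.1250

Answer: 2.1250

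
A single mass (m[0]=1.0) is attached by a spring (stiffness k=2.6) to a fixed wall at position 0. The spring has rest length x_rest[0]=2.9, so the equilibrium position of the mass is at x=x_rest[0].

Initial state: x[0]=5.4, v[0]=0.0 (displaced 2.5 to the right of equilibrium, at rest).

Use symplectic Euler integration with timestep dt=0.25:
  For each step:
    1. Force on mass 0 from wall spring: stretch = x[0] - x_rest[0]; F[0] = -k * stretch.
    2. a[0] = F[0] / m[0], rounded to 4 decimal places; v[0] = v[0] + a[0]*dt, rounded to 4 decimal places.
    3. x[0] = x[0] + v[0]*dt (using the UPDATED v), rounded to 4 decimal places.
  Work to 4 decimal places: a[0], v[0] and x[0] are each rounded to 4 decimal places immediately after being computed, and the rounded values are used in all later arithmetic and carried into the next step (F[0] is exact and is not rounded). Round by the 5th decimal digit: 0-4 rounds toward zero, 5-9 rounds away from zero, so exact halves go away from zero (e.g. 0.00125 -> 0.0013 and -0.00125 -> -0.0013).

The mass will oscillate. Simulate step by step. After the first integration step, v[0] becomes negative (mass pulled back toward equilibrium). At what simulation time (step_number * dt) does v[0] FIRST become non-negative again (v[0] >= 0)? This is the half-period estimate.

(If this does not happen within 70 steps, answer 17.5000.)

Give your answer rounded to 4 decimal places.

Step 0: x=[5.4000] v=[0.0000]
Step 1: x=[4.9938] v=[-1.6250]
Step 2: x=[4.2473] v=[-2.9860]
Step 3: x=[3.2819] v=[-3.8618]
Step 4: x=[2.2544] v=[-4.1100]
Step 5: x=[1.3318] v=[-3.6904]
Step 6: x=[0.6640] v=[-2.6711]
Step 7: x=[0.3596] v=[-1.2177]
Step 8: x=[0.4680] v=[0.4336]
First v>=0 after going negative at step 8, time=2.0000

Answer: 2.0000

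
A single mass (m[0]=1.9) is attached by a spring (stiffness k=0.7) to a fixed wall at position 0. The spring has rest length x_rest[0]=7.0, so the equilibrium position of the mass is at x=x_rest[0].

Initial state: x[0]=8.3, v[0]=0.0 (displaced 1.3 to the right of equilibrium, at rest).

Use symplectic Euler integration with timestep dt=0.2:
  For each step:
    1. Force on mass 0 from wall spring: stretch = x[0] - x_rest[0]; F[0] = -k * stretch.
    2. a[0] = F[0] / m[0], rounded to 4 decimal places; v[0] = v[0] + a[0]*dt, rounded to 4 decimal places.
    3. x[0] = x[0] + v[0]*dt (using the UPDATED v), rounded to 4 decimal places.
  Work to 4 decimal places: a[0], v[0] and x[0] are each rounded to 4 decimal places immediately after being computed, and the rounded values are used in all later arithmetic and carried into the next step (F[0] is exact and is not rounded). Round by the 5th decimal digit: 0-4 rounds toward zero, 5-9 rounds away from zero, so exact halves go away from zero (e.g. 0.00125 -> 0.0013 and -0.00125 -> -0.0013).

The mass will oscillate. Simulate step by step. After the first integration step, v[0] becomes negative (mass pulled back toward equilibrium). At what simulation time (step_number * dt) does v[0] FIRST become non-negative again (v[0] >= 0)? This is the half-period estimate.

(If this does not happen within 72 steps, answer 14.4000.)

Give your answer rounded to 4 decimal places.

Step 0: x=[8.3000] v=[0.0000]
Step 1: x=[8.2808] v=[-0.0958]
Step 2: x=[8.2428] v=[-0.1902]
Step 3: x=[8.1864] v=[-0.2818]
Step 4: x=[8.1126] v=[-0.3692]
Step 5: x=[8.0224] v=[-0.4512]
Step 6: x=[7.9171] v=[-0.5265]
Step 7: x=[7.7983] v=[-0.5941]
Step 8: x=[7.6677] v=[-0.6529]
Step 9: x=[7.5273] v=[-0.7021]
Step 10: x=[7.3791] v=[-0.7410]
Step 11: x=[7.2253] v=[-0.7689]
Step 12: x=[7.0682] v=[-0.7855]
Step 13: x=[6.9101] v=[-0.7905]
Step 14: x=[6.7533] v=[-0.7839]
Step 15: x=[6.6002] v=[-0.7657]
Step 16: x=[6.4530] v=[-0.7362]
Step 17: x=[6.3138] v=[-0.6959]
Step 18: x=[6.1847] v=[-0.6453]
Step 19: x=[6.0677] v=[-0.5852]
Step 20: x=[5.9644] v=[-0.5165]
Step 21: x=[5.8764] v=[-0.4402]
Step 22: x=[5.8049] v=[-0.3574]
Step 23: x=[5.7510] v=[-0.2693]
Step 24: x=[5.7155] v=[-0.1773]
Step 25: x=[5.6990] v=[-0.0827]
Step 26: x=[5.7016] v=[0.0132]
First v>=0 after going negative at step 26, time=5.2000

Answer: 5.2000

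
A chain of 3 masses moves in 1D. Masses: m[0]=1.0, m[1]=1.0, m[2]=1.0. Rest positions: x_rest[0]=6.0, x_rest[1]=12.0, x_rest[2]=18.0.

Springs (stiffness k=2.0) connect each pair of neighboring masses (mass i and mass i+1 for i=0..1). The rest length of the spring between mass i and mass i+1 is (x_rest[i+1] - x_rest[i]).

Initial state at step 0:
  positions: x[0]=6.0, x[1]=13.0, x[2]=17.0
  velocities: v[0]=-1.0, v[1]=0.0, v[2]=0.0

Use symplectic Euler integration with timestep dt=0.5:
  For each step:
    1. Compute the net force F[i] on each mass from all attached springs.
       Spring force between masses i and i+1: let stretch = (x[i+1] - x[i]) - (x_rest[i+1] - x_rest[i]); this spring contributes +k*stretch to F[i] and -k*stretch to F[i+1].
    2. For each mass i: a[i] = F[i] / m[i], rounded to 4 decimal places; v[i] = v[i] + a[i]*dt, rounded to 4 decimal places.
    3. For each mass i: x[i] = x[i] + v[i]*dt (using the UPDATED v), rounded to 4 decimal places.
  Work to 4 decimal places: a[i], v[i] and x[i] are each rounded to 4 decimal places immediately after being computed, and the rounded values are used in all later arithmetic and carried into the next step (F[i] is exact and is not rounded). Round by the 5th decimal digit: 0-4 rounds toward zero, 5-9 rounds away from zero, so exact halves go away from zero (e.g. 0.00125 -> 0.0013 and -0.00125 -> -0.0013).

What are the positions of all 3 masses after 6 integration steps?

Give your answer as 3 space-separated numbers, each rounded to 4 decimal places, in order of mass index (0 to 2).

Step 0: x=[6.0000 13.0000 17.0000] v=[-1.0000 0.0000 0.0000]
Step 1: x=[6.0000 11.5000 18.0000] v=[0.0000 -3.0000 2.0000]
Step 2: x=[5.7500 10.5000 18.7500] v=[-0.5000 -2.0000 1.5000]
Step 3: x=[4.8750 11.2500 18.3750] v=[-1.7500 1.5000 -0.7500]
Step 4: x=[4.1875 12.3750 17.4375] v=[-1.3750 2.2500 -1.8750]
Step 5: x=[4.5938 11.9375 16.9688] v=[0.8125 -0.8750 -0.9375]
Step 6: x=[5.6719 10.3438 16.9844] v=[2.1562 -3.1874 0.0312]

Answer: 5.6719 10.3438 16.9844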